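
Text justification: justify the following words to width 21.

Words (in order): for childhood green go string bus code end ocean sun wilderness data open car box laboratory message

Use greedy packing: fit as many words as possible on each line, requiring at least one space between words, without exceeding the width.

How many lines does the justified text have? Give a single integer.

Answer: 6

Derivation:
Line 1: ['for', 'childhood', 'green'] (min_width=19, slack=2)
Line 2: ['go', 'string', 'bus', 'code'] (min_width=18, slack=3)
Line 3: ['end', 'ocean', 'sun'] (min_width=13, slack=8)
Line 4: ['wilderness', 'data', 'open'] (min_width=20, slack=1)
Line 5: ['car', 'box', 'laboratory'] (min_width=18, slack=3)
Line 6: ['message'] (min_width=7, slack=14)
Total lines: 6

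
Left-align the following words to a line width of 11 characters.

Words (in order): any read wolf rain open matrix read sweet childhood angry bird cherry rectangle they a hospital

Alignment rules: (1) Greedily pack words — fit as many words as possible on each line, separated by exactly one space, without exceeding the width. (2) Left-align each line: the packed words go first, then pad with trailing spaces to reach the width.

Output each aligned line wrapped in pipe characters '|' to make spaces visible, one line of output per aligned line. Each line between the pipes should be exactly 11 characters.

Answer: |any read   |
|wolf rain  |
|open matrix|
|read sweet |
|childhood  |
|angry bird |
|cherry     |
|rectangle  |
|they a     |
|hospital   |

Derivation:
Line 1: ['any', 'read'] (min_width=8, slack=3)
Line 2: ['wolf', 'rain'] (min_width=9, slack=2)
Line 3: ['open', 'matrix'] (min_width=11, slack=0)
Line 4: ['read', 'sweet'] (min_width=10, slack=1)
Line 5: ['childhood'] (min_width=9, slack=2)
Line 6: ['angry', 'bird'] (min_width=10, slack=1)
Line 7: ['cherry'] (min_width=6, slack=5)
Line 8: ['rectangle'] (min_width=9, slack=2)
Line 9: ['they', 'a'] (min_width=6, slack=5)
Line 10: ['hospital'] (min_width=8, slack=3)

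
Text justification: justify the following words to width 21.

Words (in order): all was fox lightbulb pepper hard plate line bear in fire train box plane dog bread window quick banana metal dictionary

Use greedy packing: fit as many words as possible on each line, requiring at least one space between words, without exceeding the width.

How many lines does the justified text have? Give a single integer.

Line 1: ['all', 'was', 'fox', 'lightbulb'] (min_width=21, slack=0)
Line 2: ['pepper', 'hard', 'plate'] (min_width=17, slack=4)
Line 3: ['line', 'bear', 'in', 'fire'] (min_width=17, slack=4)
Line 4: ['train', 'box', 'plane', 'dog'] (min_width=19, slack=2)
Line 5: ['bread', 'window', 'quick'] (min_width=18, slack=3)
Line 6: ['banana', 'metal'] (min_width=12, slack=9)
Line 7: ['dictionary'] (min_width=10, slack=11)
Total lines: 7

Answer: 7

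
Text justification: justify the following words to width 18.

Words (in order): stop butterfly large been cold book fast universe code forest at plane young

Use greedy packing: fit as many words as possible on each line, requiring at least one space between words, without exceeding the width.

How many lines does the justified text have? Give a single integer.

Line 1: ['stop', 'butterfly'] (min_width=14, slack=4)
Line 2: ['large', 'been', 'cold'] (min_width=15, slack=3)
Line 3: ['book', 'fast', 'universe'] (min_width=18, slack=0)
Line 4: ['code', 'forest', 'at'] (min_width=14, slack=4)
Line 5: ['plane', 'young'] (min_width=11, slack=7)
Total lines: 5

Answer: 5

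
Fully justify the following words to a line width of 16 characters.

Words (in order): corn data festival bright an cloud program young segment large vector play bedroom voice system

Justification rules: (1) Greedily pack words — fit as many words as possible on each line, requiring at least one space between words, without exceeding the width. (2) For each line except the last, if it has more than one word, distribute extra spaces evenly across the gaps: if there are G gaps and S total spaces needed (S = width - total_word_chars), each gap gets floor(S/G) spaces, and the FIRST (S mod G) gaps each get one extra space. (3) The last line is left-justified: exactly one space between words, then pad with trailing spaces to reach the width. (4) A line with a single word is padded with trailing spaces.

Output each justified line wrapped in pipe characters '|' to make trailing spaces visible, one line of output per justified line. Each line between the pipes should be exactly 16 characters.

Answer: |corn        data|
|festival  bright|
|an cloud program|
|young    segment|
|large     vector|
|play     bedroom|
|voice system    |

Derivation:
Line 1: ['corn', 'data'] (min_width=9, slack=7)
Line 2: ['festival', 'bright'] (min_width=15, slack=1)
Line 3: ['an', 'cloud', 'program'] (min_width=16, slack=0)
Line 4: ['young', 'segment'] (min_width=13, slack=3)
Line 5: ['large', 'vector'] (min_width=12, slack=4)
Line 6: ['play', 'bedroom'] (min_width=12, slack=4)
Line 7: ['voice', 'system'] (min_width=12, slack=4)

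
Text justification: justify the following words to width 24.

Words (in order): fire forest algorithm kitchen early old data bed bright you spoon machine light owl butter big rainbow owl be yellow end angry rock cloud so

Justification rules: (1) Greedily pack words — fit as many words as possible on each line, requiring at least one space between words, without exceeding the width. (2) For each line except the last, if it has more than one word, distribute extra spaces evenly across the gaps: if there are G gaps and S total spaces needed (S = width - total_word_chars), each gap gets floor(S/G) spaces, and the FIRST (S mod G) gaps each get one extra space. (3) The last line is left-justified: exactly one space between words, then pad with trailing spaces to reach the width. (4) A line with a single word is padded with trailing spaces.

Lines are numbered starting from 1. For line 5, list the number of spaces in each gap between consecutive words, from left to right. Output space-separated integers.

Line 1: ['fire', 'forest', 'algorithm'] (min_width=21, slack=3)
Line 2: ['kitchen', 'early', 'old', 'data'] (min_width=22, slack=2)
Line 3: ['bed', 'bright', 'you', 'spoon'] (min_width=20, slack=4)
Line 4: ['machine', 'light', 'owl', 'butter'] (min_width=24, slack=0)
Line 5: ['big', 'rainbow', 'owl', 'be'] (min_width=18, slack=6)
Line 6: ['yellow', 'end', 'angry', 'rock'] (min_width=21, slack=3)
Line 7: ['cloud', 'so'] (min_width=8, slack=16)

Answer: 3 3 3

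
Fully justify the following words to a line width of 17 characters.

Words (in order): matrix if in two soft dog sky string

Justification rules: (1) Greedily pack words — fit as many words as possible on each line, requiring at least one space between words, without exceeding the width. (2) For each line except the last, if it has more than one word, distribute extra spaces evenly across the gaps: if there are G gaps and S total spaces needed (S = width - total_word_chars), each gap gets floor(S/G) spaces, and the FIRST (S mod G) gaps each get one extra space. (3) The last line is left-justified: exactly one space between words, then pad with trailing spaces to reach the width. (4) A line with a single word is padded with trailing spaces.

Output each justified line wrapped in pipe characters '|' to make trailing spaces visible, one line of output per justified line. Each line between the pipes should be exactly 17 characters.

Line 1: ['matrix', 'if', 'in', 'two'] (min_width=16, slack=1)
Line 2: ['soft', 'dog', 'sky'] (min_width=12, slack=5)
Line 3: ['string'] (min_width=6, slack=11)

Answer: |matrix  if in two|
|soft    dog   sky|
|string           |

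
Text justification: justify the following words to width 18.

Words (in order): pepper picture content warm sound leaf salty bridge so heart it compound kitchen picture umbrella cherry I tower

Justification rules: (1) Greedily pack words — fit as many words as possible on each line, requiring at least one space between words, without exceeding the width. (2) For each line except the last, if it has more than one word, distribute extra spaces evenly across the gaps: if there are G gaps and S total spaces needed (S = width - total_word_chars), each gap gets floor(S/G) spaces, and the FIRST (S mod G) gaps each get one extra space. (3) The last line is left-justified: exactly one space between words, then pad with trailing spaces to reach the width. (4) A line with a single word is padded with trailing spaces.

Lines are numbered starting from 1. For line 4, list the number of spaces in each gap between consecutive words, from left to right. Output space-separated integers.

Line 1: ['pepper', 'picture'] (min_width=14, slack=4)
Line 2: ['content', 'warm', 'sound'] (min_width=18, slack=0)
Line 3: ['leaf', 'salty', 'bridge'] (min_width=17, slack=1)
Line 4: ['so', 'heart', 'it'] (min_width=11, slack=7)
Line 5: ['compound', 'kitchen'] (min_width=16, slack=2)
Line 6: ['picture', 'umbrella'] (min_width=16, slack=2)
Line 7: ['cherry', 'I', 'tower'] (min_width=14, slack=4)

Answer: 5 4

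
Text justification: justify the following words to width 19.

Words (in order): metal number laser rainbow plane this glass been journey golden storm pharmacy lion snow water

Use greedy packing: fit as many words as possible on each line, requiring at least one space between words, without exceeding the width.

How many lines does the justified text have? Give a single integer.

Answer: 6

Derivation:
Line 1: ['metal', 'number', 'laser'] (min_width=18, slack=1)
Line 2: ['rainbow', 'plane', 'this'] (min_width=18, slack=1)
Line 3: ['glass', 'been', 'journey'] (min_width=18, slack=1)
Line 4: ['golden', 'storm'] (min_width=12, slack=7)
Line 5: ['pharmacy', 'lion', 'snow'] (min_width=18, slack=1)
Line 6: ['water'] (min_width=5, slack=14)
Total lines: 6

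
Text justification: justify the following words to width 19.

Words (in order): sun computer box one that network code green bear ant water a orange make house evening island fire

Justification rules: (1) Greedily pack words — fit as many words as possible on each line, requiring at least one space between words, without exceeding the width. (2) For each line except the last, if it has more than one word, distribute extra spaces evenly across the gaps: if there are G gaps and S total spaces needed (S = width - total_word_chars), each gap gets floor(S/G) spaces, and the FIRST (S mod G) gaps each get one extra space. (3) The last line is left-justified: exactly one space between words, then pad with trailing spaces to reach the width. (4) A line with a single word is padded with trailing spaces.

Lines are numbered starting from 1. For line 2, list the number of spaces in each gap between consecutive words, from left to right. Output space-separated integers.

Line 1: ['sun', 'computer', 'box'] (min_width=16, slack=3)
Line 2: ['one', 'that', 'network'] (min_width=16, slack=3)
Line 3: ['code', 'green', 'bear', 'ant'] (min_width=19, slack=0)
Line 4: ['water', 'a', 'orange', 'make'] (min_width=19, slack=0)
Line 5: ['house', 'evening'] (min_width=13, slack=6)
Line 6: ['island', 'fire'] (min_width=11, slack=8)

Answer: 3 2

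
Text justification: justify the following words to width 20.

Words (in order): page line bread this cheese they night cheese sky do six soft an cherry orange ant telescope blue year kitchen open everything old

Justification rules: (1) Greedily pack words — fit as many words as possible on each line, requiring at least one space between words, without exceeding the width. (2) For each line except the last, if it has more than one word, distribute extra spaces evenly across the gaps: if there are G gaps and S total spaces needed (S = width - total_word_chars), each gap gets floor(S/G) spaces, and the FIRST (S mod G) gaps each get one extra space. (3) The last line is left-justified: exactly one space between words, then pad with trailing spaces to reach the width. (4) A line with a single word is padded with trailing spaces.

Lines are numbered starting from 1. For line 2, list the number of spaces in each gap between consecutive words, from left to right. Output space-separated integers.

Line 1: ['page', 'line', 'bread', 'this'] (min_width=20, slack=0)
Line 2: ['cheese', 'they', 'night'] (min_width=17, slack=3)
Line 3: ['cheese', 'sky', 'do', 'six'] (min_width=17, slack=3)
Line 4: ['soft', 'an', 'cherry'] (min_width=14, slack=6)
Line 5: ['orange', 'ant', 'telescope'] (min_width=20, slack=0)
Line 6: ['blue', 'year', 'kitchen'] (min_width=17, slack=3)
Line 7: ['open', 'everything', 'old'] (min_width=19, slack=1)

Answer: 3 2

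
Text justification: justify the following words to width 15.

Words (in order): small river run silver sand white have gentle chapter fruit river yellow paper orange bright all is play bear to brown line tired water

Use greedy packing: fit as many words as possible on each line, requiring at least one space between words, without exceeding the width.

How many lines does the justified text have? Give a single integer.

Line 1: ['small', 'river', 'run'] (min_width=15, slack=0)
Line 2: ['silver', 'sand'] (min_width=11, slack=4)
Line 3: ['white', 'have'] (min_width=10, slack=5)
Line 4: ['gentle', 'chapter'] (min_width=14, slack=1)
Line 5: ['fruit', 'river'] (min_width=11, slack=4)
Line 6: ['yellow', 'paper'] (min_width=12, slack=3)
Line 7: ['orange', 'bright'] (min_width=13, slack=2)
Line 8: ['all', 'is', 'play'] (min_width=11, slack=4)
Line 9: ['bear', 'to', 'brown'] (min_width=13, slack=2)
Line 10: ['line', 'tired'] (min_width=10, slack=5)
Line 11: ['water'] (min_width=5, slack=10)
Total lines: 11

Answer: 11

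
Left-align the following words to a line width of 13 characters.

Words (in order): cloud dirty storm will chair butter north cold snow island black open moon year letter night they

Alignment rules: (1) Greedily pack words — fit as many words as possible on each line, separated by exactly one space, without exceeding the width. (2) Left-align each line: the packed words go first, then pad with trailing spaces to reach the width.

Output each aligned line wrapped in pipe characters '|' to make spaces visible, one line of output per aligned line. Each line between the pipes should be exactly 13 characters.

Line 1: ['cloud', 'dirty'] (min_width=11, slack=2)
Line 2: ['storm', 'will'] (min_width=10, slack=3)
Line 3: ['chair', 'butter'] (min_width=12, slack=1)
Line 4: ['north', 'cold'] (min_width=10, slack=3)
Line 5: ['snow', 'island'] (min_width=11, slack=2)
Line 6: ['black', 'open'] (min_width=10, slack=3)
Line 7: ['moon', 'year'] (min_width=9, slack=4)
Line 8: ['letter', 'night'] (min_width=12, slack=1)
Line 9: ['they'] (min_width=4, slack=9)

Answer: |cloud dirty  |
|storm will   |
|chair butter |
|north cold   |
|snow island  |
|black open   |
|moon year    |
|letter night |
|they         |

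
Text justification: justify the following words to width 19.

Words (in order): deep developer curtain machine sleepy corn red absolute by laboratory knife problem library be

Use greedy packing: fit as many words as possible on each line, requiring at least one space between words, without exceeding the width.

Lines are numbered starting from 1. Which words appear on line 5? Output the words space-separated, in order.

Answer: laboratory knife

Derivation:
Line 1: ['deep', 'developer'] (min_width=14, slack=5)
Line 2: ['curtain', 'machine'] (min_width=15, slack=4)
Line 3: ['sleepy', 'corn', 'red'] (min_width=15, slack=4)
Line 4: ['absolute', 'by'] (min_width=11, slack=8)
Line 5: ['laboratory', 'knife'] (min_width=16, slack=3)
Line 6: ['problem', 'library', 'be'] (min_width=18, slack=1)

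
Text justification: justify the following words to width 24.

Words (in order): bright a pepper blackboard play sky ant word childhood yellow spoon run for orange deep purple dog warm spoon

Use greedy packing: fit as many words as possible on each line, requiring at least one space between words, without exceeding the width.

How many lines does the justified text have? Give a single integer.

Line 1: ['bright', 'a', 'pepper'] (min_width=15, slack=9)
Line 2: ['blackboard', 'play', 'sky', 'ant'] (min_width=23, slack=1)
Line 3: ['word', 'childhood', 'yellow'] (min_width=21, slack=3)
Line 4: ['spoon', 'run', 'for', 'orange'] (min_width=20, slack=4)
Line 5: ['deep', 'purple', 'dog', 'warm'] (min_width=20, slack=4)
Line 6: ['spoon'] (min_width=5, slack=19)
Total lines: 6

Answer: 6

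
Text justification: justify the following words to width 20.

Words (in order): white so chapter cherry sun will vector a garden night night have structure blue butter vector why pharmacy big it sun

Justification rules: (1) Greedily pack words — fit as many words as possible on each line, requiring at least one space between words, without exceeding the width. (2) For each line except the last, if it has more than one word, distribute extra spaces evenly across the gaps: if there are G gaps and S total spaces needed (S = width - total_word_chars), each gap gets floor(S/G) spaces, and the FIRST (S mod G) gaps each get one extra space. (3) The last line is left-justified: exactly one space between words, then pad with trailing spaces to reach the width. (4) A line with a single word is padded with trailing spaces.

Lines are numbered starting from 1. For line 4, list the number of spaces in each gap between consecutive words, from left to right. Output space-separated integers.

Line 1: ['white', 'so', 'chapter'] (min_width=16, slack=4)
Line 2: ['cherry', 'sun', 'will'] (min_width=15, slack=5)
Line 3: ['vector', 'a', 'garden'] (min_width=15, slack=5)
Line 4: ['night', 'night', 'have'] (min_width=16, slack=4)
Line 5: ['structure', 'blue'] (min_width=14, slack=6)
Line 6: ['butter', 'vector', 'why'] (min_width=17, slack=3)
Line 7: ['pharmacy', 'big', 'it', 'sun'] (min_width=19, slack=1)

Answer: 3 3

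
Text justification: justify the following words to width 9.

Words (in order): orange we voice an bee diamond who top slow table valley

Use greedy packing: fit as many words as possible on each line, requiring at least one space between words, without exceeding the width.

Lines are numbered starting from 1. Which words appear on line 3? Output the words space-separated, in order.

Line 1: ['orange', 'we'] (min_width=9, slack=0)
Line 2: ['voice', 'an'] (min_width=8, slack=1)
Line 3: ['bee'] (min_width=3, slack=6)
Line 4: ['diamond'] (min_width=7, slack=2)
Line 5: ['who', 'top'] (min_width=7, slack=2)
Line 6: ['slow'] (min_width=4, slack=5)
Line 7: ['table'] (min_width=5, slack=4)
Line 8: ['valley'] (min_width=6, slack=3)

Answer: bee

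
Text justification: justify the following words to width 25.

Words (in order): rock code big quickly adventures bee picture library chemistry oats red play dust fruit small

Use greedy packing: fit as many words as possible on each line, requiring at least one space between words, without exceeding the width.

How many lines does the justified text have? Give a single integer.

Answer: 4

Derivation:
Line 1: ['rock', 'code', 'big', 'quickly'] (min_width=21, slack=4)
Line 2: ['adventures', 'bee', 'picture'] (min_width=22, slack=3)
Line 3: ['library', 'chemistry', 'oats'] (min_width=22, slack=3)
Line 4: ['red', 'play', 'dust', 'fruit', 'small'] (min_width=25, slack=0)
Total lines: 4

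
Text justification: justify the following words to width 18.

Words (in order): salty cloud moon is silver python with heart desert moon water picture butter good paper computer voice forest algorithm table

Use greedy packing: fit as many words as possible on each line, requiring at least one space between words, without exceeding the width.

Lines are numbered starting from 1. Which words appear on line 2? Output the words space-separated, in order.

Answer: is silver python

Derivation:
Line 1: ['salty', 'cloud', 'moon'] (min_width=16, slack=2)
Line 2: ['is', 'silver', 'python'] (min_width=16, slack=2)
Line 3: ['with', 'heart', 'desert'] (min_width=17, slack=1)
Line 4: ['moon', 'water', 'picture'] (min_width=18, slack=0)
Line 5: ['butter', 'good', 'paper'] (min_width=17, slack=1)
Line 6: ['computer', 'voice'] (min_width=14, slack=4)
Line 7: ['forest', 'algorithm'] (min_width=16, slack=2)
Line 8: ['table'] (min_width=5, slack=13)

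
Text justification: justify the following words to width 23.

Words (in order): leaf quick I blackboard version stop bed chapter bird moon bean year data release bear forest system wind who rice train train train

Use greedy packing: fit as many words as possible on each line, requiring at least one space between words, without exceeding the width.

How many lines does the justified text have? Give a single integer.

Answer: 6

Derivation:
Line 1: ['leaf', 'quick', 'I', 'blackboard'] (min_width=23, slack=0)
Line 2: ['version', 'stop', 'bed'] (min_width=16, slack=7)
Line 3: ['chapter', 'bird', 'moon', 'bean'] (min_width=22, slack=1)
Line 4: ['year', 'data', 'release', 'bear'] (min_width=22, slack=1)
Line 5: ['forest', 'system', 'wind', 'who'] (min_width=22, slack=1)
Line 6: ['rice', 'train', 'train', 'train'] (min_width=22, slack=1)
Total lines: 6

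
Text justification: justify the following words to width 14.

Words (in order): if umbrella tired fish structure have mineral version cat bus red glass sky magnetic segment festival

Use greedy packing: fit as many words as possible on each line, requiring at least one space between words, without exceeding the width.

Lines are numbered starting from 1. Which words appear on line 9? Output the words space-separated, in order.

Answer: festival

Derivation:
Line 1: ['if', 'umbrella'] (min_width=11, slack=3)
Line 2: ['tired', 'fish'] (min_width=10, slack=4)
Line 3: ['structure', 'have'] (min_width=14, slack=0)
Line 4: ['mineral'] (min_width=7, slack=7)
Line 5: ['version', 'cat'] (min_width=11, slack=3)
Line 6: ['bus', 'red', 'glass'] (min_width=13, slack=1)
Line 7: ['sky', 'magnetic'] (min_width=12, slack=2)
Line 8: ['segment'] (min_width=7, slack=7)
Line 9: ['festival'] (min_width=8, slack=6)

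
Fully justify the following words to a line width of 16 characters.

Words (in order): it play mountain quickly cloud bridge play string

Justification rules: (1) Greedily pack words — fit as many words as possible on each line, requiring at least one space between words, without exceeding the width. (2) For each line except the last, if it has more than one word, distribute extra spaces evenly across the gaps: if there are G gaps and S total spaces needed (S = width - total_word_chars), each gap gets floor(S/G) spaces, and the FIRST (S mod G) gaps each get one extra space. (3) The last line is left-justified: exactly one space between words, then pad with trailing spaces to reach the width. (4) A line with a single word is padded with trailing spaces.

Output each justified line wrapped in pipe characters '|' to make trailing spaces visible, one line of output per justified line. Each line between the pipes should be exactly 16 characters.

Line 1: ['it', 'play', 'mountain'] (min_width=16, slack=0)
Line 2: ['quickly', 'cloud'] (min_width=13, slack=3)
Line 3: ['bridge', 'play'] (min_width=11, slack=5)
Line 4: ['string'] (min_width=6, slack=10)

Answer: |it play mountain|
|quickly    cloud|
|bridge      play|
|string          |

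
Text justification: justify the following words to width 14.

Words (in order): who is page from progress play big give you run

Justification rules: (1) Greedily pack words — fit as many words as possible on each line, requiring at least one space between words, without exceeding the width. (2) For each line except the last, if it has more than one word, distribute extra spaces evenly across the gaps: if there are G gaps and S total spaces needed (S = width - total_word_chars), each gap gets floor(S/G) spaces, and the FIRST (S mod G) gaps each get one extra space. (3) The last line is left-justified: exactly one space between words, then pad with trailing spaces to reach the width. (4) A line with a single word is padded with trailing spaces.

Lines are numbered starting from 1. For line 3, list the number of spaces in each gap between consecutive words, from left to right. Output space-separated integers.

Answer: 2 1

Derivation:
Line 1: ['who', 'is', 'page'] (min_width=11, slack=3)
Line 2: ['from', 'progress'] (min_width=13, slack=1)
Line 3: ['play', 'big', 'give'] (min_width=13, slack=1)
Line 4: ['you', 'run'] (min_width=7, slack=7)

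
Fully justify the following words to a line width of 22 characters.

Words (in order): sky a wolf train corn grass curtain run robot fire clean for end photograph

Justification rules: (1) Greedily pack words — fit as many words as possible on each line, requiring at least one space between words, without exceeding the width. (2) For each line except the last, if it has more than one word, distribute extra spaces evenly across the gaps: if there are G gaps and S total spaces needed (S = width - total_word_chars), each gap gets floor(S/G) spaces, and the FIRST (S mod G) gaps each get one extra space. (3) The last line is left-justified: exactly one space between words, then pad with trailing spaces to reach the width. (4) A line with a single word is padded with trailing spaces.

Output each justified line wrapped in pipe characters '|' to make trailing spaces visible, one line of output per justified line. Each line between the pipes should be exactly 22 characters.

Line 1: ['sky', 'a', 'wolf', 'train', 'corn'] (min_width=21, slack=1)
Line 2: ['grass', 'curtain', 'run'] (min_width=17, slack=5)
Line 3: ['robot', 'fire', 'clean', 'for'] (min_width=20, slack=2)
Line 4: ['end', 'photograph'] (min_width=14, slack=8)

Answer: |sky  a wolf train corn|
|grass    curtain   run|
|robot  fire  clean for|
|end photograph        |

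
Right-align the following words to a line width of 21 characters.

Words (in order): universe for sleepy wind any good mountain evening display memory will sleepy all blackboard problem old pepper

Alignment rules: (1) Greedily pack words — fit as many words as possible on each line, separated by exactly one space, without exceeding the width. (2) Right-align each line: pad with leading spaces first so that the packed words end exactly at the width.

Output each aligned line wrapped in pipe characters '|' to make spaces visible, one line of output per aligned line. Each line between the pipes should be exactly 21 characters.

Answer: |  universe for sleepy|
|        wind any good|
|     mountain evening|
|  display memory will|
|sleepy all blackboard|
|   problem old pepper|

Derivation:
Line 1: ['universe', 'for', 'sleepy'] (min_width=19, slack=2)
Line 2: ['wind', 'any', 'good'] (min_width=13, slack=8)
Line 3: ['mountain', 'evening'] (min_width=16, slack=5)
Line 4: ['display', 'memory', 'will'] (min_width=19, slack=2)
Line 5: ['sleepy', 'all', 'blackboard'] (min_width=21, slack=0)
Line 6: ['problem', 'old', 'pepper'] (min_width=18, slack=3)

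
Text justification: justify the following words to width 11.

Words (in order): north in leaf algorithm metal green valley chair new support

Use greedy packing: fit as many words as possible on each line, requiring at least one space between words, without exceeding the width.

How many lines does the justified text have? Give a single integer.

Answer: 7

Derivation:
Line 1: ['north', 'in'] (min_width=8, slack=3)
Line 2: ['leaf'] (min_width=4, slack=7)
Line 3: ['algorithm'] (min_width=9, slack=2)
Line 4: ['metal', 'green'] (min_width=11, slack=0)
Line 5: ['valley'] (min_width=6, slack=5)
Line 6: ['chair', 'new'] (min_width=9, slack=2)
Line 7: ['support'] (min_width=7, slack=4)
Total lines: 7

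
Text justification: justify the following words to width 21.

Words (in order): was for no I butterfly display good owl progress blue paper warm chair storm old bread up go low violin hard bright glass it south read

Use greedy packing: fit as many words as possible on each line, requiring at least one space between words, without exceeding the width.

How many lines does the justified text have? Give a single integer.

Answer: 8

Derivation:
Line 1: ['was', 'for', 'no', 'I'] (min_width=12, slack=9)
Line 2: ['butterfly', 'display'] (min_width=17, slack=4)
Line 3: ['good', 'owl', 'progress'] (min_width=17, slack=4)
Line 4: ['blue', 'paper', 'warm', 'chair'] (min_width=21, slack=0)
Line 5: ['storm', 'old', 'bread', 'up', 'go'] (min_width=21, slack=0)
Line 6: ['low', 'violin', 'hard'] (min_width=15, slack=6)
Line 7: ['bright', 'glass', 'it', 'south'] (min_width=21, slack=0)
Line 8: ['read'] (min_width=4, slack=17)
Total lines: 8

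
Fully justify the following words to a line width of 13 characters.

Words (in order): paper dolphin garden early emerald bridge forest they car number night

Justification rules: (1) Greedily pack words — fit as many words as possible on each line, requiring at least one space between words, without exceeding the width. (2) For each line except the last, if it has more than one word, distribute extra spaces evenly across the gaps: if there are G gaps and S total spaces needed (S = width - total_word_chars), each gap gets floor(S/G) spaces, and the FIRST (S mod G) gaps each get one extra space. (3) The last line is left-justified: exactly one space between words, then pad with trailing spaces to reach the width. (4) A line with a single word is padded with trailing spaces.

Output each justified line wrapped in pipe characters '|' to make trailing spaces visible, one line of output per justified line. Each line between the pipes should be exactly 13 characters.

Line 1: ['paper', 'dolphin'] (min_width=13, slack=0)
Line 2: ['garden', 'early'] (min_width=12, slack=1)
Line 3: ['emerald'] (min_width=7, slack=6)
Line 4: ['bridge', 'forest'] (min_width=13, slack=0)
Line 5: ['they', 'car'] (min_width=8, slack=5)
Line 6: ['number', 'night'] (min_width=12, slack=1)

Answer: |paper dolphin|
|garden  early|
|emerald      |
|bridge forest|
|they      car|
|number night |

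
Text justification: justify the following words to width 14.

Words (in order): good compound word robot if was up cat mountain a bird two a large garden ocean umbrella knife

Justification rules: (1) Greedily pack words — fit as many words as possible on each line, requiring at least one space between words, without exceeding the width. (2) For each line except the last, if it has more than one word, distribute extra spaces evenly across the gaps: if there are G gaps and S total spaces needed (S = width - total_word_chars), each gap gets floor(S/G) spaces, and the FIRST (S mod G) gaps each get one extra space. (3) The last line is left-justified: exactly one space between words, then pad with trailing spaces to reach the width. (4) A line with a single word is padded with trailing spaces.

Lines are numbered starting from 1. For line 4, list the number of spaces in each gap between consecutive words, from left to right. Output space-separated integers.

Answer: 5

Derivation:
Line 1: ['good', 'compound'] (min_width=13, slack=1)
Line 2: ['word', 'robot', 'if'] (min_width=13, slack=1)
Line 3: ['was', 'up', 'cat'] (min_width=10, slack=4)
Line 4: ['mountain', 'a'] (min_width=10, slack=4)
Line 5: ['bird', 'two', 'a'] (min_width=10, slack=4)
Line 6: ['large', 'garden'] (min_width=12, slack=2)
Line 7: ['ocean', 'umbrella'] (min_width=14, slack=0)
Line 8: ['knife'] (min_width=5, slack=9)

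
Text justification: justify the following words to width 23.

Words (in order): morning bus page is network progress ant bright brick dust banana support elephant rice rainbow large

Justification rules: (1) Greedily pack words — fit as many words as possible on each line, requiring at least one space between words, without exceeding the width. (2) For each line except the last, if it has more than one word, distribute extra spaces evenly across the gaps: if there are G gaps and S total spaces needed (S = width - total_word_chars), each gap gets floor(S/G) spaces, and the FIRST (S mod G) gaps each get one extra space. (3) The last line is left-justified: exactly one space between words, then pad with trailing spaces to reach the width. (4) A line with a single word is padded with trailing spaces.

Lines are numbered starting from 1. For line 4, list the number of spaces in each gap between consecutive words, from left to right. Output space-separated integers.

Answer: 1 1

Derivation:
Line 1: ['morning', 'bus', 'page', 'is'] (min_width=19, slack=4)
Line 2: ['network', 'progress', 'ant'] (min_width=20, slack=3)
Line 3: ['bright', 'brick', 'dust'] (min_width=17, slack=6)
Line 4: ['banana', 'support', 'elephant'] (min_width=23, slack=0)
Line 5: ['rice', 'rainbow', 'large'] (min_width=18, slack=5)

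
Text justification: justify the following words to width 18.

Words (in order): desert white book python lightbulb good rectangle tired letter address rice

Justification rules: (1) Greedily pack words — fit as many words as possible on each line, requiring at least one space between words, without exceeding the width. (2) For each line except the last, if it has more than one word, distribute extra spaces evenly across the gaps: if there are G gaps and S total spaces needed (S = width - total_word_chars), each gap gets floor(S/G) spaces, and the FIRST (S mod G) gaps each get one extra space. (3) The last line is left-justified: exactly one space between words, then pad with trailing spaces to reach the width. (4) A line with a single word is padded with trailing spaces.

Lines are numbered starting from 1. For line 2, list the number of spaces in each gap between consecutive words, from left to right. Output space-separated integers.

Line 1: ['desert', 'white', 'book'] (min_width=17, slack=1)
Line 2: ['python', 'lightbulb'] (min_width=16, slack=2)
Line 3: ['good', 'rectangle'] (min_width=14, slack=4)
Line 4: ['tired', 'letter'] (min_width=12, slack=6)
Line 5: ['address', 'rice'] (min_width=12, slack=6)

Answer: 3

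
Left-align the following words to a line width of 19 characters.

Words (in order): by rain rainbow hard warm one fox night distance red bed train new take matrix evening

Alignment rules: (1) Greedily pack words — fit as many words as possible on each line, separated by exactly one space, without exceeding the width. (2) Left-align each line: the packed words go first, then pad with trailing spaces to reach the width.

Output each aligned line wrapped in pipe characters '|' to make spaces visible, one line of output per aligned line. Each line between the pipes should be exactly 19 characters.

Answer: |by rain rainbow    |
|hard warm one fox  |
|night distance red |
|bed train new take |
|matrix evening     |

Derivation:
Line 1: ['by', 'rain', 'rainbow'] (min_width=15, slack=4)
Line 2: ['hard', 'warm', 'one', 'fox'] (min_width=17, slack=2)
Line 3: ['night', 'distance', 'red'] (min_width=18, slack=1)
Line 4: ['bed', 'train', 'new', 'take'] (min_width=18, slack=1)
Line 5: ['matrix', 'evening'] (min_width=14, slack=5)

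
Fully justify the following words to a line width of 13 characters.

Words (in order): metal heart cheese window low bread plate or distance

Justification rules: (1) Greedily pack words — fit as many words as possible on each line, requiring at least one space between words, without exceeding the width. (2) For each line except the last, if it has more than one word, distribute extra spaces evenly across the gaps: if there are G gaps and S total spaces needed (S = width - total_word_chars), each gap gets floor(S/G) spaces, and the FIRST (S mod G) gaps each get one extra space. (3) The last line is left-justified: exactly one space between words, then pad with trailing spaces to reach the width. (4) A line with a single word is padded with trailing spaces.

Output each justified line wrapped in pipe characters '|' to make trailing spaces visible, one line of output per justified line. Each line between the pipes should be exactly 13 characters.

Line 1: ['metal', 'heart'] (min_width=11, slack=2)
Line 2: ['cheese', 'window'] (min_width=13, slack=0)
Line 3: ['low', 'bread'] (min_width=9, slack=4)
Line 4: ['plate', 'or'] (min_width=8, slack=5)
Line 5: ['distance'] (min_width=8, slack=5)

Answer: |metal   heart|
|cheese window|
|low     bread|
|plate      or|
|distance     |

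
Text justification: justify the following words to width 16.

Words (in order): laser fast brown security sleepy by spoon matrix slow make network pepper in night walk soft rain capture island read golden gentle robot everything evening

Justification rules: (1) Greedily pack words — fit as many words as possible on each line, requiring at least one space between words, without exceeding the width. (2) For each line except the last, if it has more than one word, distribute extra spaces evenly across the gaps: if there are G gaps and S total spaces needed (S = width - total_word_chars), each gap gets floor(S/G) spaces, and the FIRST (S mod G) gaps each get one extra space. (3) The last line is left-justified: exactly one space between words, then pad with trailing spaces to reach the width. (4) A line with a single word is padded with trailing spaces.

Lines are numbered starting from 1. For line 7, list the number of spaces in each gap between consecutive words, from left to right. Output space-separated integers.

Line 1: ['laser', 'fast', 'brown'] (min_width=16, slack=0)
Line 2: ['security', 'sleepy'] (min_width=15, slack=1)
Line 3: ['by', 'spoon', 'matrix'] (min_width=15, slack=1)
Line 4: ['slow', 'make'] (min_width=9, slack=7)
Line 5: ['network', 'pepper'] (min_width=14, slack=2)
Line 6: ['in', 'night', 'walk'] (min_width=13, slack=3)
Line 7: ['soft', 'rain'] (min_width=9, slack=7)
Line 8: ['capture', 'island'] (min_width=14, slack=2)
Line 9: ['read', 'golden'] (min_width=11, slack=5)
Line 10: ['gentle', 'robot'] (min_width=12, slack=4)
Line 11: ['everything'] (min_width=10, slack=6)
Line 12: ['evening'] (min_width=7, slack=9)

Answer: 8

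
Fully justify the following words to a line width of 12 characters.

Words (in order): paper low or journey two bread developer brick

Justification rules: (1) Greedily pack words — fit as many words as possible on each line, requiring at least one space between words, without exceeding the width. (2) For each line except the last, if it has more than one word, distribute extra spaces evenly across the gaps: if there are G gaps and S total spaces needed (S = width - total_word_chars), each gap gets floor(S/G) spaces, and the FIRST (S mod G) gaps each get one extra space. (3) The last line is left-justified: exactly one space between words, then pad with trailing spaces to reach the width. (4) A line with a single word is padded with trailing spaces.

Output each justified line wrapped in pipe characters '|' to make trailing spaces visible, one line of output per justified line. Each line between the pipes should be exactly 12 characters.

Answer: |paper low or|
|journey  two|
|bread       |
|developer   |
|brick       |

Derivation:
Line 1: ['paper', 'low', 'or'] (min_width=12, slack=0)
Line 2: ['journey', 'two'] (min_width=11, slack=1)
Line 3: ['bread'] (min_width=5, slack=7)
Line 4: ['developer'] (min_width=9, slack=3)
Line 5: ['brick'] (min_width=5, slack=7)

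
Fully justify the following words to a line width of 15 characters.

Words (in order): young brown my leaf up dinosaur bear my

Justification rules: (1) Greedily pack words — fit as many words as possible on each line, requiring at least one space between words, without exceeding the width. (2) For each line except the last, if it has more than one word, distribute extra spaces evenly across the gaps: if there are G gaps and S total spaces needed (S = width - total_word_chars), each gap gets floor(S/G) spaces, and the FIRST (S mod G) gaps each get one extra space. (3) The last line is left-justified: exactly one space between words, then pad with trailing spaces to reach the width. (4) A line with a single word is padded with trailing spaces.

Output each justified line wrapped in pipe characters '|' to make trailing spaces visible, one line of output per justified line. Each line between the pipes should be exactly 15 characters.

Line 1: ['young', 'brown', 'my'] (min_width=14, slack=1)
Line 2: ['leaf', 'up'] (min_width=7, slack=8)
Line 3: ['dinosaur', 'bear'] (min_width=13, slack=2)
Line 4: ['my'] (min_width=2, slack=13)

Answer: |young  brown my|
|leaf         up|
|dinosaur   bear|
|my             |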